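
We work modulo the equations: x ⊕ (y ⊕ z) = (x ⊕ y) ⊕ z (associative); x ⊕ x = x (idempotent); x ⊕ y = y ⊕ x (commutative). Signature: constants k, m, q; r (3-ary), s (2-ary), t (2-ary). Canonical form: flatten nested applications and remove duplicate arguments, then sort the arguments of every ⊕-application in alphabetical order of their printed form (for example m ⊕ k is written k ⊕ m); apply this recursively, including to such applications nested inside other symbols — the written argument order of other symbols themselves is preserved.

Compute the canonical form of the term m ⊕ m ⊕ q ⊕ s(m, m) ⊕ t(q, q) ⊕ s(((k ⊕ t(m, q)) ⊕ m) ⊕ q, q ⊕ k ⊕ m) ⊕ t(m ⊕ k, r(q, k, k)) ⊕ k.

Answer: k ⊕ m ⊕ q ⊕ s(k ⊕ m ⊕ q ⊕ t(m, q), k ⊕ m ⊕ q) ⊕ s(m, m) ⊕ t(k ⊕ m, r(q, k, k)) ⊕ t(q, q)

Derivation:
Inside:  s(((k ⊕ t(m, q)) ⊕ m) ⊕ q, q ⊕ k ⊕ m)  →  s(k ⊕ m ⊕ q ⊕ t(m, q), k ⊕ m ⊕ q)
Inside:  t(m ⊕ k, r(q, k, k))  →  t(k ⊕ m, r(q, k, k))
Deduplicate:  drop duplicate m
Sort:  k ⊕ m ⊕ q ⊕ s(k ⊕ m ⊕ q ⊕ t(m, q), k ⊕ m ⊕ q) ⊕ s(m, m) ⊕ t(k ⊕ m, r(q, k, k)) ⊕ t(q, q)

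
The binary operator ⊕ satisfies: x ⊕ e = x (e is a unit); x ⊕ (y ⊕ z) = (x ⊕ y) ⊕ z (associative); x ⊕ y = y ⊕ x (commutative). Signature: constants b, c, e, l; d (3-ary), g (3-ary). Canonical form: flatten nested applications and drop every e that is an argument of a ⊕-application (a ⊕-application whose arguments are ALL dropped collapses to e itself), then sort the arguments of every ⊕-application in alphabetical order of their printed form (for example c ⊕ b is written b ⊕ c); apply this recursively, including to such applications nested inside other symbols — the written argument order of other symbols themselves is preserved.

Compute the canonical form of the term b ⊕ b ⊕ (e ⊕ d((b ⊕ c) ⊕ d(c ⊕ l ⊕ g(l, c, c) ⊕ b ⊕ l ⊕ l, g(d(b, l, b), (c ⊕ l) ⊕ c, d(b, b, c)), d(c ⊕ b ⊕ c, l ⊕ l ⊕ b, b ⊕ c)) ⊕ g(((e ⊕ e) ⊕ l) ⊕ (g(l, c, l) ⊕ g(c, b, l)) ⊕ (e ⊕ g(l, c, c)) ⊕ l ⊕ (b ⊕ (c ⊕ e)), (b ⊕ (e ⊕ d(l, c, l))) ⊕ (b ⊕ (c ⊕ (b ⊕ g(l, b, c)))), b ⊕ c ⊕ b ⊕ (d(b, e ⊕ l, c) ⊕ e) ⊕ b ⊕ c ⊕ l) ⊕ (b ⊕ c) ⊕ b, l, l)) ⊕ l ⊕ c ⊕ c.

Merge nested applications:  b ⊕ b ⊕ e ⊕ d((b ⊕ c) ⊕ d(c ⊕ l ⊕ g(l, c, c) ⊕ b ⊕ l ⊕ l, g(d(b, l, b), (c ⊕ l) ⊕ c, d(b, b, c)), d(c ⊕ b ⊕ c, l ⊕ l ⊕ b, b ⊕ c)) ⊕ g(((e ⊕ e) ⊕ l) ⊕ (g(l, c, l) ⊕ g(c, b, l)) ⊕ (e ⊕ g(l, c, c)) ⊕ l ⊕ (b ⊕ (c ⊕ e)), (b ⊕ (e ⊕ d(l, c, l))) ⊕ (b ⊕ (c ⊕ (b ⊕ g(l, b, c)))), b ⊕ c ⊕ b ⊕ (d(b, e ⊕ l, c) ⊕ e) ⊕ b ⊕ c ⊕ l) ⊕ (b ⊕ c) ⊕ b, l, l) ⊕ l ⊕ c ⊕ c
Canonicalize subterm:  d((b ⊕ c) ⊕ d(c ⊕ l ⊕ g(l, c, c) ⊕ b ⊕ l ⊕ l, g(d(b, l, b), (c ⊕ l) ⊕ c, d(b, b, c)), d(c ⊕ b ⊕ c, l ⊕ l ⊕ b, b ⊕ c)) ⊕ g(((e ⊕ e) ⊕ l) ⊕ (g(l, c, l) ⊕ g(c, b, l)) ⊕ (e ⊕ g(l, c, c)) ⊕ l ⊕ (b ⊕ (c ⊕ e)), (b ⊕ (e ⊕ d(l, c, l))) ⊕ (b ⊕ (c ⊕ (b ⊕ g(l, b, c)))), b ⊕ c ⊕ b ⊕ (d(b, e ⊕ l, c) ⊕ e) ⊕ b ⊕ c ⊕ l) ⊕ (b ⊕ c) ⊕ b, l, l)  →  d(b ⊕ b ⊕ b ⊕ c ⊕ c ⊕ d(b ⊕ c ⊕ g(l, c, c) ⊕ l ⊕ l ⊕ l, g(d(b, l, b), c ⊕ c ⊕ l, d(b, b, c)), d(b ⊕ c ⊕ c, b ⊕ l ⊕ l, b ⊕ c)) ⊕ g(b ⊕ c ⊕ g(c, b, l) ⊕ g(l, c, c) ⊕ g(l, c, l) ⊕ l ⊕ l, b ⊕ b ⊕ b ⊕ c ⊕ d(l, c, l) ⊕ g(l, b, c), b ⊕ b ⊕ b ⊕ c ⊕ c ⊕ d(b, l, c) ⊕ l), l, l)
Units out:  drop e
Sort arguments:  b ⊕ b ⊕ c ⊕ c ⊕ d(b ⊕ b ⊕ b ⊕ c ⊕ c ⊕ d(b ⊕ c ⊕ g(l, c, c) ⊕ l ⊕ l ⊕ l, g(d(b, l, b), c ⊕ c ⊕ l, d(b, b, c)), d(b ⊕ c ⊕ c, b ⊕ l ⊕ l, b ⊕ c)) ⊕ g(b ⊕ c ⊕ g(c, b, l) ⊕ g(l, c, c) ⊕ g(l, c, l) ⊕ l ⊕ l, b ⊕ b ⊕ b ⊕ c ⊕ d(l, c, l) ⊕ g(l, b, c), b ⊕ b ⊕ b ⊕ c ⊕ c ⊕ d(b, l, c) ⊕ l), l, l) ⊕ l

Answer: b ⊕ b ⊕ c ⊕ c ⊕ d(b ⊕ b ⊕ b ⊕ c ⊕ c ⊕ d(b ⊕ c ⊕ g(l, c, c) ⊕ l ⊕ l ⊕ l, g(d(b, l, b), c ⊕ c ⊕ l, d(b, b, c)), d(b ⊕ c ⊕ c, b ⊕ l ⊕ l, b ⊕ c)) ⊕ g(b ⊕ c ⊕ g(c, b, l) ⊕ g(l, c, c) ⊕ g(l, c, l) ⊕ l ⊕ l, b ⊕ b ⊕ b ⊕ c ⊕ d(l, c, l) ⊕ g(l, b, c), b ⊕ b ⊕ b ⊕ c ⊕ c ⊕ d(b, l, c) ⊕ l), l, l) ⊕ l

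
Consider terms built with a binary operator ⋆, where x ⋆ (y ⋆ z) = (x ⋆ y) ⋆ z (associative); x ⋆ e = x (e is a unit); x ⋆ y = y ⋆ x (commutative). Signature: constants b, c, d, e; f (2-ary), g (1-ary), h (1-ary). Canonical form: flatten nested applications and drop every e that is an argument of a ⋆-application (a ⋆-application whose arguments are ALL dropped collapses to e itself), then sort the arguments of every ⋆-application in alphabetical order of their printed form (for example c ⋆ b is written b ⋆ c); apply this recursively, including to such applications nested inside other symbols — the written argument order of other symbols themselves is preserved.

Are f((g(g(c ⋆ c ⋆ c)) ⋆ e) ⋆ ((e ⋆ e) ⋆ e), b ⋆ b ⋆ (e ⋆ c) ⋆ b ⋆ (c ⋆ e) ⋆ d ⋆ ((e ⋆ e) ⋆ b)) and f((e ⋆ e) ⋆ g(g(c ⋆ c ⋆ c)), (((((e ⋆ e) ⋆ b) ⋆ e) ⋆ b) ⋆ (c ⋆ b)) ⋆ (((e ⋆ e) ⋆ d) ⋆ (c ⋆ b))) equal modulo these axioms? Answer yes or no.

Answer: yes — both canonical forms are f(g(g(c ⋆ c ⋆ c)), b ⋆ b ⋆ b ⋆ b ⋆ c ⋆ c ⋆ d)

Derivation:
Left:  f((g(g(c ⋆ c ⋆ c)) ⋆ e) ⋆ ((e ⋆ e) ⋆ e), b ⋆ b ⋆ (e ⋆ c) ⋆ b ⋆ (c ⋆ e) ⋆ d ⋆ ((e ⋆ e) ⋆ b))
  Focus inside:  b ⋆ b ⋆ (e ⋆ c) ⋆ b ⋆ (c ⋆ e) ⋆ d ⋆ ((e ⋆ e) ⋆ b)
  Un-nest:  b ⋆ b ⋆ e ⋆ c ⋆ b ⋆ c ⋆ e ⋆ d ⋆ e ⋆ e ⋆ b
  Units out:  drop e (×4)
  Sort arguments:  b ⋆ b ⋆ b ⋆ b ⋆ c ⋆ c ⋆ d
  Put back:  f(g(g(c ⋆ c ⋆ c)), b ⋆ b ⋆ b ⋆ b ⋆ c ⋆ c ⋆ d)
Right:  f((e ⋆ e) ⋆ g(g(c ⋆ c ⋆ c)), (((((e ⋆ e) ⋆ b) ⋆ e) ⋆ b) ⋆ (c ⋆ b)) ⋆ (((e ⋆ e) ⋆ d) ⋆ (c ⋆ b)))
  Work inside:  (((((e ⋆ e) ⋆ b) ⋆ e) ⋆ b) ⋆ (c ⋆ b)) ⋆ (((e ⋆ e) ⋆ d) ⋆ (c ⋆ b))
  Merge nested applications:  e ⋆ e ⋆ b ⋆ e ⋆ b ⋆ c ⋆ b ⋆ e ⋆ e ⋆ d ⋆ c ⋆ b
  Drop the unit:  drop e (×5)
  Order the arguments:  b ⋆ b ⋆ b ⋆ b ⋆ c ⋆ c ⋆ d
  Reassemble:  f(g(g(c ⋆ c ⋆ c)), b ⋆ b ⋆ b ⋆ b ⋆ c ⋆ c ⋆ d)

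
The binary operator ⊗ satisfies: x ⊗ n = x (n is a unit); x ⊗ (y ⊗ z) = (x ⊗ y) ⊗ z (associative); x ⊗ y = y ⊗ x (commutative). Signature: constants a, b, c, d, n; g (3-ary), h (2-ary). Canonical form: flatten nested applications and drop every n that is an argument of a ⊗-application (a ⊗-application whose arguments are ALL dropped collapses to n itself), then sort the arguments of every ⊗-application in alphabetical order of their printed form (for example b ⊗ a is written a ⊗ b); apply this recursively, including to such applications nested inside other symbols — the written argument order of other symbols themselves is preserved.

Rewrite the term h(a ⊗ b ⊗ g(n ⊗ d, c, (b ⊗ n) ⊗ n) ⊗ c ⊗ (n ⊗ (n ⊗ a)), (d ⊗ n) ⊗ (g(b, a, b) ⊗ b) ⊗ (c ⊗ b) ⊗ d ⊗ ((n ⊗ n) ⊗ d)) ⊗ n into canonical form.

Simplify inside:  h(a ⊗ b ⊗ g(n ⊗ d, c, (b ⊗ n) ⊗ n) ⊗ c ⊗ (n ⊗ (n ⊗ a)), (d ⊗ n) ⊗ (g(b, a, b) ⊗ b) ⊗ (c ⊗ b) ⊗ d ⊗ ((n ⊗ n) ⊗ d))  →  h(a ⊗ a ⊗ b ⊗ c ⊗ g(d, c, b), b ⊗ b ⊗ c ⊗ d ⊗ d ⊗ d ⊗ g(b, a, b))
Units out:  drop n
Order the arguments:  h(a ⊗ a ⊗ b ⊗ c ⊗ g(d, c, b), b ⊗ b ⊗ c ⊗ d ⊗ d ⊗ d ⊗ g(b, a, b))

Answer: h(a ⊗ a ⊗ b ⊗ c ⊗ g(d, c, b), b ⊗ b ⊗ c ⊗ d ⊗ d ⊗ d ⊗ g(b, a, b))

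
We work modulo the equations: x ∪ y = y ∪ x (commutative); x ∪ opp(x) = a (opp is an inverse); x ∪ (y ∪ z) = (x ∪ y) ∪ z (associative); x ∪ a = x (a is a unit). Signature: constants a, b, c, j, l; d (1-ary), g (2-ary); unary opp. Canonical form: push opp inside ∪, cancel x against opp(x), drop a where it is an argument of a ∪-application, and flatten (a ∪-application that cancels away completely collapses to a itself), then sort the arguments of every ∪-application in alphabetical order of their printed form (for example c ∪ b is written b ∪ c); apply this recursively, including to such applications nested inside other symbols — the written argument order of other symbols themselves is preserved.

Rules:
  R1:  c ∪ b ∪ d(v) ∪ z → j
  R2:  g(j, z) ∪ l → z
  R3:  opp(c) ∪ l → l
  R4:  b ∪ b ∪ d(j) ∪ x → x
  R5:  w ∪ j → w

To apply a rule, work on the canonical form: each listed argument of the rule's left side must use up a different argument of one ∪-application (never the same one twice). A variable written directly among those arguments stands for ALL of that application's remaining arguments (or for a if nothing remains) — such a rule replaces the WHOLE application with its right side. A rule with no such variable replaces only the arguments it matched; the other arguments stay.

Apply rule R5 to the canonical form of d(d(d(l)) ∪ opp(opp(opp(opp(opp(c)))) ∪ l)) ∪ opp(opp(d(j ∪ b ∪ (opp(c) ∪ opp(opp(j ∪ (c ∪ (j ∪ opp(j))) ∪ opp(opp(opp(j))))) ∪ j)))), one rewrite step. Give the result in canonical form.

Canonical form:  d(b ∪ j ∪ j) ∪ d(d(d(l)) ∪ opp(c) ∪ opp(l))
Apply R5:  consuming j;  w := b ∪ j
The variable takes the whole remainder — replace the entire application.
Giving:  d(b ∪ j) ∪ d(d(d(l)) ∪ opp(c) ∪ opp(l))

Answer: d(b ∪ j) ∪ d(d(d(l)) ∪ opp(c) ∪ opp(l))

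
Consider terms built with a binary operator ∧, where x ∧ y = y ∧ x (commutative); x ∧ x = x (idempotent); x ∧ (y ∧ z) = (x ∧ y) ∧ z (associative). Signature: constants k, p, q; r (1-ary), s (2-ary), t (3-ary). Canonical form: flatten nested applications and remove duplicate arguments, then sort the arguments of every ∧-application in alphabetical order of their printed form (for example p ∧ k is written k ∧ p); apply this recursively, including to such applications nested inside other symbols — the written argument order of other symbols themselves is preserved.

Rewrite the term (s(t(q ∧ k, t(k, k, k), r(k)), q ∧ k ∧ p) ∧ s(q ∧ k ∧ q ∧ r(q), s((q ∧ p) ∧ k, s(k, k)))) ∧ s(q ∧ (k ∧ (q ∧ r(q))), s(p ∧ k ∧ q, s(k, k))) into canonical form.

Flatten:  s(t(q ∧ k, t(k, k, k), r(k)), q ∧ k ∧ p) ∧ s(q ∧ k ∧ q ∧ r(q), s((q ∧ p) ∧ k, s(k, k))) ∧ s(q ∧ (k ∧ (q ∧ r(q))), s(p ∧ k ∧ q, s(k, k)))
Simplify inside:  s(t(q ∧ k, t(k, k, k), r(k)), q ∧ k ∧ p)  →  s(t(k ∧ q, t(k, k, k), r(k)), k ∧ p ∧ q)
Simplify inside:  s(q ∧ k ∧ q ∧ r(q), s((q ∧ p) ∧ k, s(k, k)))  →  s(k ∧ q ∧ r(q), s(k ∧ p ∧ q, s(k, k)))
Simplify inside:  s(q ∧ (k ∧ (q ∧ r(q))), s(p ∧ k ∧ q, s(k, k)))  →  s(k ∧ q ∧ r(q), s(k ∧ p ∧ q, s(k, k)))
Drop duplicates:  drop duplicate s(k ∧ q ∧ r(q), s(k ∧ p ∧ q, s(k, k)))
Sort:  s(k ∧ q ∧ r(q), s(k ∧ p ∧ q, s(k, k))) ∧ s(t(k ∧ q, t(k, k, k), r(k)), k ∧ p ∧ q)

Answer: s(k ∧ q ∧ r(q), s(k ∧ p ∧ q, s(k, k))) ∧ s(t(k ∧ q, t(k, k, k), r(k)), k ∧ p ∧ q)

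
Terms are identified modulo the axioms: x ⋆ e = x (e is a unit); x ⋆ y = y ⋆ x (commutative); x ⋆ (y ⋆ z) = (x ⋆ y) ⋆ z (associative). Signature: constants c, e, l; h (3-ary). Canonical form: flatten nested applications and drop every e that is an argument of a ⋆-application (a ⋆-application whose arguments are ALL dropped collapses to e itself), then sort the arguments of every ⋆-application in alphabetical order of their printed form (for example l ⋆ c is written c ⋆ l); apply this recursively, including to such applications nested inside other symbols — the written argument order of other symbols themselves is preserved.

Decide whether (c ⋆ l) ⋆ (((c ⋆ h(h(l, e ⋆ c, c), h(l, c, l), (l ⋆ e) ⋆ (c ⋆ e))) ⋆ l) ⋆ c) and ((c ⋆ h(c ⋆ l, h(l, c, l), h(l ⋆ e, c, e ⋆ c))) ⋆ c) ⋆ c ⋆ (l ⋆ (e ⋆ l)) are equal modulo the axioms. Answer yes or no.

Answer: no — c ⋆ c ⋆ c ⋆ h(h(l, c, c), h(l, c, l), c ⋆ l) ⋆ l ⋆ l vs c ⋆ c ⋆ c ⋆ h(c ⋆ l, h(l, c, l), h(l, c, c)) ⋆ l ⋆ l

Derivation:
Left:  (c ⋆ l) ⋆ (((c ⋆ h(h(l, e ⋆ c, c), h(l, c, l), (l ⋆ e) ⋆ (c ⋆ e))) ⋆ l) ⋆ c)
  Un-nest:  c ⋆ l ⋆ c ⋆ h(h(l, e ⋆ c, c), h(l, c, l), (l ⋆ e) ⋆ (c ⋆ e)) ⋆ l ⋆ c
  Canonicalize subterm:  h(h(l, e ⋆ c, c), h(l, c, l), (l ⋆ e) ⋆ (c ⋆ e))  →  h(h(l, c, c), h(l, c, l), c ⋆ l)
  Sort arguments:  c ⋆ c ⋆ c ⋆ h(h(l, c, c), h(l, c, l), c ⋆ l) ⋆ l ⋆ l
Right:  ((c ⋆ h(c ⋆ l, h(l, c, l), h(l ⋆ e, c, e ⋆ c))) ⋆ c) ⋆ c ⋆ (l ⋆ (e ⋆ l))
  Merge nested applications:  c ⋆ h(c ⋆ l, h(l, c, l), h(l ⋆ e, c, e ⋆ c)) ⋆ c ⋆ c ⋆ l ⋆ e ⋆ l
  Canonicalize subterm:  h(c ⋆ l, h(l, c, l), h(l ⋆ e, c, e ⋆ c))  →  h(c ⋆ l, h(l, c, l), h(l, c, c))
  Units out:  drop e
  Sort:  c ⋆ c ⋆ c ⋆ h(c ⋆ l, h(l, c, l), h(l, c, c)) ⋆ l ⋆ l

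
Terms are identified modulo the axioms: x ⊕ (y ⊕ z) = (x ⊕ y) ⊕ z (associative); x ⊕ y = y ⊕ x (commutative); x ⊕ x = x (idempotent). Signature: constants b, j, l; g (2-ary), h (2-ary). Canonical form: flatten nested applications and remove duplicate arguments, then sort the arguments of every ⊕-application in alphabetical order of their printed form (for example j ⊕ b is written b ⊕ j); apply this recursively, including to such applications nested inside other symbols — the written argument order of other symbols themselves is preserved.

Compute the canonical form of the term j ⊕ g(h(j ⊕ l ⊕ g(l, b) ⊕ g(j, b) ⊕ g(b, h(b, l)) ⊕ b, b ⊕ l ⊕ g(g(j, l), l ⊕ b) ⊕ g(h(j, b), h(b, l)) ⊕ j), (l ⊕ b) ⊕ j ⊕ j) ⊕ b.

Inside:  g(h(j ⊕ l ⊕ g(l, b) ⊕ g(j, b) ⊕ g(b, h(b, l)) ⊕ b, b ⊕ l ⊕ g(g(j, l), l ⊕ b) ⊕ g(h(j, b), h(b, l)) ⊕ j), (l ⊕ b) ⊕ j ⊕ j)  →  g(h(b ⊕ g(b, h(b, l)) ⊕ g(j, b) ⊕ g(l, b) ⊕ j ⊕ l, b ⊕ g(g(j, l), b ⊕ l) ⊕ g(h(j, b), h(b, l)) ⊕ j ⊕ l), b ⊕ j ⊕ l)
Sort arguments:  b ⊕ g(h(b ⊕ g(b, h(b, l)) ⊕ g(j, b) ⊕ g(l, b) ⊕ j ⊕ l, b ⊕ g(g(j, l), b ⊕ l) ⊕ g(h(j, b), h(b, l)) ⊕ j ⊕ l), b ⊕ j ⊕ l) ⊕ j

Answer: b ⊕ g(h(b ⊕ g(b, h(b, l)) ⊕ g(j, b) ⊕ g(l, b) ⊕ j ⊕ l, b ⊕ g(g(j, l), b ⊕ l) ⊕ g(h(j, b), h(b, l)) ⊕ j ⊕ l), b ⊕ j ⊕ l) ⊕ j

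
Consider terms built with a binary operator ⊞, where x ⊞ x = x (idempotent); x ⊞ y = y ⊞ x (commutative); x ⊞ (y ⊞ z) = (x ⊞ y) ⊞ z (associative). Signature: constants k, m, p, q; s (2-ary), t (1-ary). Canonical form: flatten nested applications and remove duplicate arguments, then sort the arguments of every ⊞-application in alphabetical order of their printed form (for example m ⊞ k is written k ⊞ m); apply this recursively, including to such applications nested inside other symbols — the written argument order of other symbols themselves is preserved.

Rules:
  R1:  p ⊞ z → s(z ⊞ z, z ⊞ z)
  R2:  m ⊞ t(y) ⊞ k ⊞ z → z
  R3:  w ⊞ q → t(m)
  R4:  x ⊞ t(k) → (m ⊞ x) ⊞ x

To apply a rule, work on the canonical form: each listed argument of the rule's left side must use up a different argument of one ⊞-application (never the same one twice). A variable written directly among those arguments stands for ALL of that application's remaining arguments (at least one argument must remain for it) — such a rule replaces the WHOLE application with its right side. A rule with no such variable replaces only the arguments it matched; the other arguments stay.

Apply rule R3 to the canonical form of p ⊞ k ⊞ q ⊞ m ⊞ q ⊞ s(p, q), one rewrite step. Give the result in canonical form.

Canonical form:  k ⊞ m ⊞ p ⊞ q ⊞ s(p, q)
Apply R3:  consuming q;  w := k ⊞ m ⊞ p ⊞ s(p, q)
Every leftover argument binds to the variable; the entire application is replaced.
New term:  t(m)

Answer: t(m)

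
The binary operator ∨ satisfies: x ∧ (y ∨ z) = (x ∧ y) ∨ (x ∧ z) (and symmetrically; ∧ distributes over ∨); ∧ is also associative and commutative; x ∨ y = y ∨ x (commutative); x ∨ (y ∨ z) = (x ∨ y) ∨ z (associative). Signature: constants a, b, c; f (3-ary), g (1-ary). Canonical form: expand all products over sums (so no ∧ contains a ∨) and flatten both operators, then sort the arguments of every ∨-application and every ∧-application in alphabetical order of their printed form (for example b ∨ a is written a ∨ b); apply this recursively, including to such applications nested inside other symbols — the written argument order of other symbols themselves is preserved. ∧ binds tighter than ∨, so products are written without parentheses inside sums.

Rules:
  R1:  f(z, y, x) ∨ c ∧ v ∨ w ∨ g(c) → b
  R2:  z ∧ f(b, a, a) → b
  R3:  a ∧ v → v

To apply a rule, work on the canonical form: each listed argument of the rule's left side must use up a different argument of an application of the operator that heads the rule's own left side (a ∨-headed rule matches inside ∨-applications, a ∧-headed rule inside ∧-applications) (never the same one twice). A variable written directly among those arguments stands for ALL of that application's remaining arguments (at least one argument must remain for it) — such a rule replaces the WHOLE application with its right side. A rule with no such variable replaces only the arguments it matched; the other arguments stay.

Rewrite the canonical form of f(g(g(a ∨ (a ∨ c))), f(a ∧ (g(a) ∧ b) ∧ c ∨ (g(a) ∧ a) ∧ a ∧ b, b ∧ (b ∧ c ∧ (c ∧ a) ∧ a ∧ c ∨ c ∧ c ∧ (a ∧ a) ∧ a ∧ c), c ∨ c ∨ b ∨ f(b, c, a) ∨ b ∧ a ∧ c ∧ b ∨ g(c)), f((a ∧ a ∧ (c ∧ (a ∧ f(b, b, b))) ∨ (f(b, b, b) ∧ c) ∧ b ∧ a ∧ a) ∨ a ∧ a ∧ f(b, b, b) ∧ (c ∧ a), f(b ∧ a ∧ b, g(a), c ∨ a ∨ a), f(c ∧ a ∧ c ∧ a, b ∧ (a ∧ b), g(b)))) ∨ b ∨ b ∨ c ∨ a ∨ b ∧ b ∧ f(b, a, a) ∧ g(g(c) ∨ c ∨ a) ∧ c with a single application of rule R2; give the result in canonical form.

Canonical form:  a ∨ b ∨ b ∨ b ∧ b ∧ c ∧ f(b, a, a) ∧ g(a ∨ c ∨ g(c)) ∨ c ∨ f(g(g(a ∨ a ∨ c)), f(a ∧ a ∧ b ∧ g(a) ∨ a ∧ b ∧ c ∧ g(a), a ∧ a ∧ a ∧ b ∧ c ∧ c ∧ c ∨ a ∧ a ∧ b ∧ b ∧ c ∧ c ∧ c, a ∧ b ∧ b ∧ c ∨ b ∨ c ∨ c ∨ f(b, c, a) ∨ g(c)), f(a ∧ a ∧ a ∧ c ∧ f(b, b, b) ∨ a ∧ a ∧ a ∧ c ∧ f(b, b, b) ∨ a ∧ a ∧ b ∧ c ∧ f(b, b, b), f(a ∧ b ∧ b, g(a), a ∨ a ∨ c), f(a ∧ a ∧ c ∧ c, a ∧ b ∧ b, g(b))))
Match R2:  consume f(b, a, a);  z := b ∧ b ∧ c ∧ g(a ∨ c ∨ g(c))
Every leftover argument binds to the variable; the entire application is replaced.
Giving:  a ∨ b ∨ b ∨ b ∨ c ∨ f(g(g(a ∨ a ∨ c)), f(a ∧ a ∧ b ∧ g(a) ∨ a ∧ b ∧ c ∧ g(a), a ∧ a ∧ a ∧ b ∧ c ∧ c ∧ c ∨ a ∧ a ∧ b ∧ b ∧ c ∧ c ∧ c, a ∧ b ∧ b ∧ c ∨ b ∨ c ∨ c ∨ f(b, c, a) ∨ g(c)), f(a ∧ a ∧ a ∧ c ∧ f(b, b, b) ∨ a ∧ a ∧ a ∧ c ∧ f(b, b, b) ∨ a ∧ a ∧ b ∧ c ∧ f(b, b, b), f(a ∧ b ∧ b, g(a), a ∨ a ∨ c), f(a ∧ a ∧ c ∧ c, a ∧ b ∧ b, g(b))))

Answer: a ∨ b ∨ b ∨ b ∨ c ∨ f(g(g(a ∨ a ∨ c)), f(a ∧ a ∧ b ∧ g(a) ∨ a ∧ b ∧ c ∧ g(a), a ∧ a ∧ a ∧ b ∧ c ∧ c ∧ c ∨ a ∧ a ∧ b ∧ b ∧ c ∧ c ∧ c, a ∧ b ∧ b ∧ c ∨ b ∨ c ∨ c ∨ f(b, c, a) ∨ g(c)), f(a ∧ a ∧ a ∧ c ∧ f(b, b, b) ∨ a ∧ a ∧ a ∧ c ∧ f(b, b, b) ∨ a ∧ a ∧ b ∧ c ∧ f(b, b, b), f(a ∧ b ∧ b, g(a), a ∨ a ∨ c), f(a ∧ a ∧ c ∧ c, a ∧ b ∧ b, g(b))))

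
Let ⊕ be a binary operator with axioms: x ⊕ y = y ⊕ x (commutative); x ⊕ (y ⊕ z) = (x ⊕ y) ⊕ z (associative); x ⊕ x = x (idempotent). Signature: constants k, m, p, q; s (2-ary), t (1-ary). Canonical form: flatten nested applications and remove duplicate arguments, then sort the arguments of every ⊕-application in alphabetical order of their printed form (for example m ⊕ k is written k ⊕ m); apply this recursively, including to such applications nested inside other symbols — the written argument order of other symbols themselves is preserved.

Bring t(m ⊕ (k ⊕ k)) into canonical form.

Answer: t(k ⊕ m)

Derivation:
Descend into:  m ⊕ (k ⊕ k)
Merge nested applications:  m ⊕ k ⊕ k
Idempotence:  drop duplicate k
Order the arguments:  k ⊕ m
Put back:  t(k ⊕ m)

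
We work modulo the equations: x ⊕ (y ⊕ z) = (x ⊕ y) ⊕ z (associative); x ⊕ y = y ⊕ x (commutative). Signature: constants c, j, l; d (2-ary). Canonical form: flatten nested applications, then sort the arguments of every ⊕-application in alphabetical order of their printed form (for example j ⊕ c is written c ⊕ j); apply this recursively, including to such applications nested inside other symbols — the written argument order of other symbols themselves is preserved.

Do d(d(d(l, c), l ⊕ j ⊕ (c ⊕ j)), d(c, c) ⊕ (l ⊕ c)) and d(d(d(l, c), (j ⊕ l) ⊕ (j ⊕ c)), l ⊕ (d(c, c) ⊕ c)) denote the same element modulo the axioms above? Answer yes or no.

Left:  d(d(d(l, c), l ⊕ j ⊕ (c ⊕ j)), d(c, c) ⊕ (l ⊕ c))
  Focus inside:  d(c, c) ⊕ (l ⊕ c)
  Merge nested applications:  d(c, c) ⊕ l ⊕ c
  Sort:  c ⊕ d(c, c) ⊕ l
  Reassemble:  d(d(d(l, c), c ⊕ j ⊕ j ⊕ l), c ⊕ d(c, c) ⊕ l)
Right:  d(d(d(l, c), (j ⊕ l) ⊕ (j ⊕ c)), l ⊕ (d(c, c) ⊕ c))
  Focus inside:  l ⊕ (d(c, c) ⊕ c)
  Merge nested applications:  l ⊕ d(c, c) ⊕ c
  Sort arguments:  c ⊕ d(c, c) ⊕ l
  Rebuild:  d(d(d(l, c), c ⊕ j ⊕ j ⊕ l), c ⊕ d(c, c) ⊕ l)

Answer: yes — both canonical forms are d(d(d(l, c), c ⊕ j ⊕ j ⊕ l), c ⊕ d(c, c) ⊕ l)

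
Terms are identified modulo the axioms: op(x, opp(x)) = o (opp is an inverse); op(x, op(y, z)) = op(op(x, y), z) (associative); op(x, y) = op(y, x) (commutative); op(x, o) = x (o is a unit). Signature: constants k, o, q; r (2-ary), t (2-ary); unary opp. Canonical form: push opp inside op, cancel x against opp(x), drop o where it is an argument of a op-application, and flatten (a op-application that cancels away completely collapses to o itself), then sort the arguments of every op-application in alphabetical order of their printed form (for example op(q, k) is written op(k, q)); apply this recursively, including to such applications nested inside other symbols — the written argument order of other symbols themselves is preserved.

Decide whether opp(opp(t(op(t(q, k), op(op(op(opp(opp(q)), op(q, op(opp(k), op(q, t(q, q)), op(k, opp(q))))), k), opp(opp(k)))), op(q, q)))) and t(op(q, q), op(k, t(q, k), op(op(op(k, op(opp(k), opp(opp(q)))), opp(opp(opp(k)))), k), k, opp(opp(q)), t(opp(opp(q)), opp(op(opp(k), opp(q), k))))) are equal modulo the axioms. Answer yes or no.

Answer: no — t(op(k, k, q, q, t(q, k), t(q, q)), op(q, q)) vs t(op(q, q), op(k, k, q, q, t(q, k), t(q, q)))

Derivation:
Left:  opp(opp(t(op(t(q, k), op(op(op(opp(opp(q)), op(q, op(opp(k), op(q, t(q, q)), op(k, opp(q))))), k), opp(opp(k)))), op(q, q))))
  Push opp inside:  distribute opp over op and collapse double opp
  Combine occurrences:  t(op(k, k, q, q, t(q, k), t(q, q)), op(q, q))
Right:  t(op(q, q), op(k, t(q, k), op(op(op(k, op(opp(k), opp(opp(q)))), opp(opp(opp(k)))), k), k, opp(opp(q)), t(opp(opp(q)), opp(op(opp(k), opp(q), k)))))
  Work inside:  op(k, t(q, k), op(op(op(k, op(opp(k), opp(opp(q)))), opp(opp(opp(k)))), k), k, opp(opp(q)), t(opp(opp(q)), opp(op(opp(k), opp(q), k))))
  Push opp inside:  distribute opp over op and collapse double opp
  Combine occurrences:  op(k, k, t(q, k), q, q, t(q, q))
  Sort:  op(k, k, q, q, t(q, k), t(q, q))
  Rebuild:  t(op(q, q), op(k, k, q, q, t(q, k), t(q, q)))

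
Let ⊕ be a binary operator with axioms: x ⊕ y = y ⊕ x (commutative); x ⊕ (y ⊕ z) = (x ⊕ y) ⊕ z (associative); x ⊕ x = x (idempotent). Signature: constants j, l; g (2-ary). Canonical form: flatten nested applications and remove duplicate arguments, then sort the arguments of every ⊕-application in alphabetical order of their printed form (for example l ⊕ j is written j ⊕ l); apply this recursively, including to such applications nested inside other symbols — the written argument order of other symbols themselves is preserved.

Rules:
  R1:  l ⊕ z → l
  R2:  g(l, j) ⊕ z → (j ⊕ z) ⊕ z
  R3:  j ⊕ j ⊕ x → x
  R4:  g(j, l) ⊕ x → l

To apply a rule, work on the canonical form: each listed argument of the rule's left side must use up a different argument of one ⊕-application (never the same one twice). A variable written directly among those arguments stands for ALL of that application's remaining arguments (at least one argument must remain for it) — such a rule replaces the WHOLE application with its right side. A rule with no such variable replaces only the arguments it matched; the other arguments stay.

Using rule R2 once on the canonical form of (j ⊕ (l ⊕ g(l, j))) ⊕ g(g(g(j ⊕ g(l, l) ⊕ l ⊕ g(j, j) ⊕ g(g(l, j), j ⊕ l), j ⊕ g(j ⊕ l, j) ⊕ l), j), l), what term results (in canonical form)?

Canonical form:  g(g(g(g(g(l, j), j ⊕ l) ⊕ g(j, j) ⊕ g(l, l) ⊕ j ⊕ l, g(j ⊕ l, j) ⊕ j ⊕ l), j), l) ⊕ g(l, j) ⊕ j ⊕ l
R2 matches:  uses g(l, j);  z := g(g(g(g(g(l, j), j ⊕ l) ⊕ g(j, j) ⊕ g(l, l) ⊕ j ⊕ l, g(j ⊕ l, j) ⊕ j ⊕ l), j), l) ⊕ j ⊕ l
The extension variable absorbs all remaining arguments, so the whole application is rewritten.
Giving:  g(g(g(g(g(l, j), j ⊕ l) ⊕ g(j, j) ⊕ g(l, l) ⊕ j ⊕ l, g(j ⊕ l, j) ⊕ j ⊕ l), j), l) ⊕ j ⊕ l

Answer: g(g(g(g(g(l, j), j ⊕ l) ⊕ g(j, j) ⊕ g(l, l) ⊕ j ⊕ l, g(j ⊕ l, j) ⊕ j ⊕ l), j), l) ⊕ j ⊕ l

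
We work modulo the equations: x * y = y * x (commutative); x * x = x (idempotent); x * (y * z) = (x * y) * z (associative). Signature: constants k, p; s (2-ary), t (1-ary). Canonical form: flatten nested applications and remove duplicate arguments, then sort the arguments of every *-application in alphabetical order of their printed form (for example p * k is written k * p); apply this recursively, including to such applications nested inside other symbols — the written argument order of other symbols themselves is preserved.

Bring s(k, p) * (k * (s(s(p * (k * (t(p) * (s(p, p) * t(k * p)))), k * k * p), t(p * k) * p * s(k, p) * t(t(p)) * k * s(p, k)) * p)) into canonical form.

Un-nest:  s(k, p) * k * s(s(p * (k * (t(p) * (s(p, p) * t(k * p)))), k * k * p), t(p * k) * p * s(k, p) * t(t(p)) * k * s(p, k)) * p
Simplify inside:  s(s(p * (k * (t(p) * (s(p, p) * t(k * p)))), k * k * p), t(p * k) * p * s(k, p) * t(t(p)) * k * s(p, k))  →  s(s(k * p * s(p, p) * t(k * p) * t(p), k * p), k * p * s(k, p) * s(p, k) * t(k * p) * t(t(p)))
Sort:  k * p * s(k, p) * s(s(k * p * s(p, p) * t(k * p) * t(p), k * p), k * p * s(k, p) * s(p, k) * t(k * p) * t(t(p)))

Answer: k * p * s(k, p) * s(s(k * p * s(p, p) * t(k * p) * t(p), k * p), k * p * s(k, p) * s(p, k) * t(k * p) * t(t(p)))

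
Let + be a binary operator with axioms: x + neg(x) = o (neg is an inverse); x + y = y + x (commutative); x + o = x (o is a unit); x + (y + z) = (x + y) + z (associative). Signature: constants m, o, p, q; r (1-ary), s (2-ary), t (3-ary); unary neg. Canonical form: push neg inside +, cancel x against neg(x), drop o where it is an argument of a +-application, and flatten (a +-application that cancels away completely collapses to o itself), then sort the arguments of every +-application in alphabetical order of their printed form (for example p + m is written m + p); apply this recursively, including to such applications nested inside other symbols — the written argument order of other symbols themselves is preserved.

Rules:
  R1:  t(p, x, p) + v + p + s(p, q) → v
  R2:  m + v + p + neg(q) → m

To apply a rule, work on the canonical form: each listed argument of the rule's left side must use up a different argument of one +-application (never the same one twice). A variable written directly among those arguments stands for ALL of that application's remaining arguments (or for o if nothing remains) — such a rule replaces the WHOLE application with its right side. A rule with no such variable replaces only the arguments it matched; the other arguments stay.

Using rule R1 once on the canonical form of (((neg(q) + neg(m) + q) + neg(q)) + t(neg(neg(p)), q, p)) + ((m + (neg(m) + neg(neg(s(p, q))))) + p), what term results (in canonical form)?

Answer: neg(m) + neg(q)

Derivation:
Canonical form:  neg(m) + neg(q) + p + s(p, q) + t(p, q, p)
Match R1:  consume p, s(p, q), t(p, q, p);  v := neg(m) + neg(q), x := q
Every leftover argument binds to the variable; the entire application is replaced.
New term:  neg(m) + neg(q)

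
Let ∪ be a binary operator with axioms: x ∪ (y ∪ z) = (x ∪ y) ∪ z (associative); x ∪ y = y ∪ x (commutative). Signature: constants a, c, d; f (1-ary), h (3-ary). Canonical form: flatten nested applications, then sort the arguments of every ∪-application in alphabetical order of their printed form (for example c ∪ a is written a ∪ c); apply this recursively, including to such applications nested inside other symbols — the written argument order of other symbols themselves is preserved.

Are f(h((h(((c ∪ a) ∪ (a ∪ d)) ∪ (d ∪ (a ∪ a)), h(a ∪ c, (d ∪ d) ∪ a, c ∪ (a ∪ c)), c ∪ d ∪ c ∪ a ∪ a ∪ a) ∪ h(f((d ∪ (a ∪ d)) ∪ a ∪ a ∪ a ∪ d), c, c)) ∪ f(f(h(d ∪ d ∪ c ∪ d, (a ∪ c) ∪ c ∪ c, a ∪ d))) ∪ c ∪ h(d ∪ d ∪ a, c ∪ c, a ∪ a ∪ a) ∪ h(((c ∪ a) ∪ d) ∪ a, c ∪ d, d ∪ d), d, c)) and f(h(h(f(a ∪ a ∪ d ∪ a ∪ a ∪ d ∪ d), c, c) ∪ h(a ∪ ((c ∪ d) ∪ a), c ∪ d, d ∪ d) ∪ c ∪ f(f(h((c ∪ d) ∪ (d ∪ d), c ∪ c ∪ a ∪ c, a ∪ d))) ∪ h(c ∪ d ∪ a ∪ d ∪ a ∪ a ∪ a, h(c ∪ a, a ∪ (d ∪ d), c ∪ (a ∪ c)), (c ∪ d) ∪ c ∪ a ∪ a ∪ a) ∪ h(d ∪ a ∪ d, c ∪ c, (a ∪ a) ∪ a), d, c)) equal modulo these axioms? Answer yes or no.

Answer: yes — both canonical forms are f(h(c ∪ f(f(h(c ∪ d ∪ d ∪ d, a ∪ c ∪ c ∪ c, a ∪ d))) ∪ h(a ∪ a ∪ a ∪ a ∪ c ∪ d ∪ d, h(a ∪ c, a ∪ d ∪ d, a ∪ c ∪ c), a ∪ a ∪ a ∪ c ∪ c ∪ d) ∪ h(a ∪ a ∪ c ∪ d, c ∪ d, d ∪ d) ∪ h(a ∪ d ∪ d, c ∪ c, a ∪ a ∪ a) ∪ h(f(a ∪ a ∪ a ∪ a ∪ d ∪ d ∪ d), c, c), d, c))

Derivation:
Left:  f(h((h(((c ∪ a) ∪ (a ∪ d)) ∪ (d ∪ (a ∪ a)), h(a ∪ c, (d ∪ d) ∪ a, c ∪ (a ∪ c)), c ∪ d ∪ c ∪ a ∪ a ∪ a) ∪ h(f((d ∪ (a ∪ d)) ∪ a ∪ a ∪ a ∪ d), c, c)) ∪ f(f(h(d ∪ d ∪ c ∪ d, (a ∪ c) ∪ c ∪ c, a ∪ d))) ∪ c ∪ h(d ∪ d ∪ a, c ∪ c, a ∪ a ∪ a) ∪ h(((c ∪ a) ∪ d) ∪ a, c ∪ d, d ∪ d), d, c))
  Descend into:  (h(((c ∪ a) ∪ (a ∪ d)) ∪ (d ∪ (a ∪ a)), h(a ∪ c, (d ∪ d) ∪ a, c ∪ (a ∪ c)), c ∪ d ∪ c ∪ a ∪ a ∪ a) ∪ h(f((d ∪ (a ∪ d)) ∪ a ∪ a ∪ a ∪ d), c, c)) ∪ f(f(h(d ∪ d ∪ c ∪ d, (a ∪ c) ∪ c ∪ c, a ∪ d))) ∪ c ∪ h(d ∪ d ∪ a, c ∪ c, a ∪ a ∪ a) ∪ h(((c ∪ a) ∪ d) ∪ a, c ∪ d, d ∪ d)
  Merge nested applications:  h(((c ∪ a) ∪ (a ∪ d)) ∪ (d ∪ (a ∪ a)), h(a ∪ c, (d ∪ d) ∪ a, c ∪ (a ∪ c)), c ∪ d ∪ c ∪ a ∪ a ∪ a) ∪ h(f((d ∪ (a ∪ d)) ∪ a ∪ a ∪ a ∪ d), c, c) ∪ f(f(h(d ∪ d ∪ c ∪ d, (a ∪ c) ∪ c ∪ c, a ∪ d))) ∪ c ∪ h(d ∪ d ∪ a, c ∪ c, a ∪ a ∪ a) ∪ h(((c ∪ a) ∪ d) ∪ a, c ∪ d, d ∪ d)
  Simplify inside:  h(((c ∪ a) ∪ (a ∪ d)) ∪ (d ∪ (a ∪ a)), h(a ∪ c, (d ∪ d) ∪ a, c ∪ (a ∪ c)), c ∪ d ∪ c ∪ a ∪ a ∪ a)  →  h(a ∪ a ∪ a ∪ a ∪ c ∪ d ∪ d, h(a ∪ c, a ∪ d ∪ d, a ∪ c ∪ c), a ∪ a ∪ a ∪ c ∪ c ∪ d)
  Canonicalize subterm:  h(f((d ∪ (a ∪ d)) ∪ a ∪ a ∪ a ∪ d), c, c)  →  h(f(a ∪ a ∪ a ∪ a ∪ d ∪ d ∪ d), c, c)
  Simplify inside:  f(f(h(d ∪ d ∪ c ∪ d, (a ∪ c) ∪ c ∪ c, a ∪ d)))  →  f(f(h(c ∪ d ∪ d ∪ d, a ∪ c ∪ c ∪ c, a ∪ d)))
  Sort:  c ∪ f(f(h(c ∪ d ∪ d ∪ d, a ∪ c ∪ c ∪ c, a ∪ d))) ∪ h(a ∪ a ∪ a ∪ a ∪ c ∪ d ∪ d, h(a ∪ c, a ∪ d ∪ d, a ∪ c ∪ c), a ∪ a ∪ a ∪ c ∪ c ∪ d) ∪ h(a ∪ a ∪ c ∪ d, c ∪ d, d ∪ d) ∪ h(a ∪ d ∪ d, c ∪ c, a ∪ a ∪ a) ∪ h(f(a ∪ a ∪ a ∪ a ∪ d ∪ d ∪ d), c, c)
  Rebuild:  f(h(c ∪ f(f(h(c ∪ d ∪ d ∪ d, a ∪ c ∪ c ∪ c, a ∪ d))) ∪ h(a ∪ a ∪ a ∪ a ∪ c ∪ d ∪ d, h(a ∪ c, a ∪ d ∪ d, a ∪ c ∪ c), a ∪ a ∪ a ∪ c ∪ c ∪ d) ∪ h(a ∪ a ∪ c ∪ d, c ∪ d, d ∪ d) ∪ h(a ∪ d ∪ d, c ∪ c, a ∪ a ∪ a) ∪ h(f(a ∪ a ∪ a ∪ a ∪ d ∪ d ∪ d), c, c), d, c))
Right:  f(h(h(f(a ∪ a ∪ d ∪ a ∪ a ∪ d ∪ d), c, c) ∪ h(a ∪ ((c ∪ d) ∪ a), c ∪ d, d ∪ d) ∪ c ∪ f(f(h((c ∪ d) ∪ (d ∪ d), c ∪ c ∪ a ∪ c, a ∪ d))) ∪ h(c ∪ d ∪ a ∪ d ∪ a ∪ a ∪ a, h(c ∪ a, a ∪ (d ∪ d), c ∪ (a ∪ c)), (c ∪ d) ∪ c ∪ a ∪ a ∪ a) ∪ h(d ∪ a ∪ d, c ∪ c, (a ∪ a) ∪ a), d, c))
  Focus inside:  h(f(a ∪ a ∪ d ∪ a ∪ a ∪ d ∪ d), c, c) ∪ h(a ∪ ((c ∪ d) ∪ a), c ∪ d, d ∪ d) ∪ c ∪ f(f(h((c ∪ d) ∪ (d ∪ d), c ∪ c ∪ a ∪ c, a ∪ d))) ∪ h(c ∪ d ∪ a ∪ d ∪ a ∪ a ∪ a, h(c ∪ a, a ∪ (d ∪ d), c ∪ (a ∪ c)), (c ∪ d) ∪ c ∪ a ∪ a ∪ a) ∪ h(d ∪ a ∪ d, c ∪ c, (a ∪ a) ∪ a)
  Inside:  h(f(a ∪ a ∪ d ∪ a ∪ a ∪ d ∪ d), c, c)  →  h(f(a ∪ a ∪ a ∪ a ∪ d ∪ d ∪ d), c, c)
  Canonicalize subterm:  h(a ∪ ((c ∪ d) ∪ a), c ∪ d, d ∪ d)  →  h(a ∪ a ∪ c ∪ d, c ∪ d, d ∪ d)
  Inside:  f(f(h((c ∪ d) ∪ (d ∪ d), c ∪ c ∪ a ∪ c, a ∪ d)))  →  f(f(h(c ∪ d ∪ d ∪ d, a ∪ c ∪ c ∪ c, a ∪ d)))
  Order the arguments:  c ∪ f(f(h(c ∪ d ∪ d ∪ d, a ∪ c ∪ c ∪ c, a ∪ d))) ∪ h(a ∪ a ∪ a ∪ a ∪ c ∪ d ∪ d, h(a ∪ c, a ∪ d ∪ d, a ∪ c ∪ c), a ∪ a ∪ a ∪ c ∪ c ∪ d) ∪ h(a ∪ a ∪ c ∪ d, c ∪ d, d ∪ d) ∪ h(a ∪ d ∪ d, c ∪ c, a ∪ a ∪ a) ∪ h(f(a ∪ a ∪ a ∪ a ∪ d ∪ d ∪ d), c, c)
  Rebuild:  f(h(c ∪ f(f(h(c ∪ d ∪ d ∪ d, a ∪ c ∪ c ∪ c, a ∪ d))) ∪ h(a ∪ a ∪ a ∪ a ∪ c ∪ d ∪ d, h(a ∪ c, a ∪ d ∪ d, a ∪ c ∪ c), a ∪ a ∪ a ∪ c ∪ c ∪ d) ∪ h(a ∪ a ∪ c ∪ d, c ∪ d, d ∪ d) ∪ h(a ∪ d ∪ d, c ∪ c, a ∪ a ∪ a) ∪ h(f(a ∪ a ∪ a ∪ a ∪ d ∪ d ∪ d), c, c), d, c))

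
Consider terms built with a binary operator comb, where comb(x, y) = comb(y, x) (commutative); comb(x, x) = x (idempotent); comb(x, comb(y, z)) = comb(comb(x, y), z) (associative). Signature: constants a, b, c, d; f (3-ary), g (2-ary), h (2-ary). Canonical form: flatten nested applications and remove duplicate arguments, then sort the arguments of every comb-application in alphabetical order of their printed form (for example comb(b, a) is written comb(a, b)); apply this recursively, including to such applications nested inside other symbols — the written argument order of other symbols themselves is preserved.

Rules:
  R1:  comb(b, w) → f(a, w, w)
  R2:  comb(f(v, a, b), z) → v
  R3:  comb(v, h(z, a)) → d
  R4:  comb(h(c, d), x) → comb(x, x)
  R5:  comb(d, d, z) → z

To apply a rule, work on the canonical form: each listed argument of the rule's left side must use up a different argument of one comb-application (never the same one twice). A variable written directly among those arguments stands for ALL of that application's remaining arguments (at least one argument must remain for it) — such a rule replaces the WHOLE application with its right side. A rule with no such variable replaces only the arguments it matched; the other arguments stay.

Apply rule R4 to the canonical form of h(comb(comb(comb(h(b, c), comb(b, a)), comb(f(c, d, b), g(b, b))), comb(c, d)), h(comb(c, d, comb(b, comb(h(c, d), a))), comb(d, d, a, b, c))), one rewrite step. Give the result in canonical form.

Answer: h(comb(a, b, c, d, f(c, d, b), g(b, b), h(b, c)), h(comb(a, b, c, d), comb(a, b, c, d)))

Derivation:
Canonical form:  h(comb(a, b, c, d, f(c, d, b), g(b, b), h(b, c)), h(comb(a, b, c, d, h(c, d)), comb(a, b, c, d)))
Apply R4:  consuming h(c, d);  x := comb(a, b, c, d)
Every leftover argument binds to the variable; the entire application is replaced.
Result:  h(comb(a, b, c, d, f(c, d, b), g(b, b), h(b, c)), h(comb(a, b, c, d), comb(a, b, c, d)))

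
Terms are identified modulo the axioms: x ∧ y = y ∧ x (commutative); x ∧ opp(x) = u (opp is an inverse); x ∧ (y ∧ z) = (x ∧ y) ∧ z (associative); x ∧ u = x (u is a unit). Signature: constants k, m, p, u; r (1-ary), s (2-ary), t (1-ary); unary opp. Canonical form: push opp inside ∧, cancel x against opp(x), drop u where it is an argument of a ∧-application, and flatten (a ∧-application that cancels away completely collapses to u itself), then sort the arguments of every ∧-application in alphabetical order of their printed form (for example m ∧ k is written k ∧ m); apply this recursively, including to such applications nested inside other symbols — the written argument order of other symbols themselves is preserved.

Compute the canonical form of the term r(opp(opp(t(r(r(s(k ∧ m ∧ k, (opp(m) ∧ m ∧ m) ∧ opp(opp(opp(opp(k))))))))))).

Answer: r(t(r(r(s(k ∧ k ∧ m, k ∧ m)))))

Derivation:
Work inside:  (opp(m) ∧ m ∧ m) ∧ opp(opp(opp(opp(k))))
Push opp inside:  distribute opp over ∧ and collapse double opp
Combine occurrences:  m ∧ k
Sort:  k ∧ m
Put back:  r(t(r(r(s(k ∧ k ∧ m, k ∧ m)))))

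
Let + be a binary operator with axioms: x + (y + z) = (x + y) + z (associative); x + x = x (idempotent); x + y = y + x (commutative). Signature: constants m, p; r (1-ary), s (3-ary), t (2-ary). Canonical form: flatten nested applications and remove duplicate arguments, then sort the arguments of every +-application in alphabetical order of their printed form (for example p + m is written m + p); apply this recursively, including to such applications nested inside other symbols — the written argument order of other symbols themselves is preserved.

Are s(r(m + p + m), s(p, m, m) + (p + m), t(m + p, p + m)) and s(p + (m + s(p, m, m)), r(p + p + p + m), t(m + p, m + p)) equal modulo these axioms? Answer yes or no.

Answer: no — s(r(m + p), m + p + s(p, m, m), t(m + p, m + p)) vs s(m + p + s(p, m, m), r(m + p), t(m + p, m + p))

Derivation:
Left:  s(r(m + p + m), s(p, m, m) + (p + m), t(m + p, p + m))
  Focus inside:  s(p, m, m) + (p + m)
  Merge nested applications:  s(p, m, m) + p + m
  Sort arguments:  m + p + s(p, m, m)
  Put back:  s(r(m + p), m + p + s(p, m, m), t(m + p, m + p))
Right:  s(p + (m + s(p, m, m)), r(p + p + p + m), t(m + p, m + p))
  Work inside:  p + (m + s(p, m, m))
  Un-nest:  p + m + s(p, m, m)
  Order the arguments:  m + p + s(p, m, m)
  Rebuild:  s(m + p + s(p, m, m), r(m + p), t(m + p, m + p))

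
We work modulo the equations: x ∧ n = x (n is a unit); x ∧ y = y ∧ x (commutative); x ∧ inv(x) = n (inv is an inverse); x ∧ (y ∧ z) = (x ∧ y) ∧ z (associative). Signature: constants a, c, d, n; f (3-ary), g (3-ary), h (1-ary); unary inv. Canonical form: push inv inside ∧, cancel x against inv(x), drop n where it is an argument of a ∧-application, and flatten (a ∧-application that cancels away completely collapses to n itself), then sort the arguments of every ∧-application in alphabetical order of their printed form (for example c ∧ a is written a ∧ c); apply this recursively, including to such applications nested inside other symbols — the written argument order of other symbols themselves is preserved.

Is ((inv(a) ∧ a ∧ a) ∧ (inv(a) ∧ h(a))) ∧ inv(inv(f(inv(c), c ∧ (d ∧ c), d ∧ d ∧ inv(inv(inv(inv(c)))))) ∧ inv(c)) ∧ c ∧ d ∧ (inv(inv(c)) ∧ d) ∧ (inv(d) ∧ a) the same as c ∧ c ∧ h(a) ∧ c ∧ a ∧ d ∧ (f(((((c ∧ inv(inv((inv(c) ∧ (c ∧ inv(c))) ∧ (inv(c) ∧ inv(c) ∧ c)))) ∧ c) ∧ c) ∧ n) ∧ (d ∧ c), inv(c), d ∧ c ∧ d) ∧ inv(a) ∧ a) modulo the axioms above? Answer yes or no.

Left:  ((inv(a) ∧ a ∧ a) ∧ (inv(a) ∧ h(a))) ∧ inv(inv(f(inv(c), c ∧ (d ∧ c), d ∧ d ∧ inv(inv(inv(inv(c)))))) ∧ inv(c)) ∧ c ∧ d ∧ (inv(inv(c)) ∧ d) ∧ (inv(d) ∧ a)
  Push inv inside:  distribute inv over ∧ and collapse double inv
  Collect terms:  a ∧ h(a) ∧ f(inv(c), c ∧ c ∧ d, c ∧ d ∧ d) ∧ c ∧ c ∧ c ∧ d
  Sort arguments:  a ∧ c ∧ c ∧ c ∧ d ∧ f(inv(c), c ∧ c ∧ d, c ∧ d ∧ d) ∧ h(a)
Right:  c ∧ c ∧ h(a) ∧ c ∧ a ∧ d ∧ (f(((((c ∧ inv(inv((inv(c) ∧ (c ∧ inv(c))) ∧ (inv(c) ∧ inv(c) ∧ c)))) ∧ c) ∧ c) ∧ n) ∧ (d ∧ c), inv(c), d ∧ c ∧ d) ∧ inv(a) ∧ a)
  Push inv inside:  distribute inv over ∧ and collapse double inv
  Combine occurrences:  c ∧ c ∧ c ∧ h(a) ∧ a ∧ d ∧ f(c ∧ c ∧ d, inv(c), c ∧ d ∧ d)
  Sort arguments:  a ∧ c ∧ c ∧ c ∧ d ∧ f(c ∧ c ∧ d, inv(c), c ∧ d ∧ d) ∧ h(a)

Answer: no — a ∧ c ∧ c ∧ c ∧ d ∧ f(inv(c), c ∧ c ∧ d, c ∧ d ∧ d) ∧ h(a) vs a ∧ c ∧ c ∧ c ∧ d ∧ f(c ∧ c ∧ d, inv(c), c ∧ d ∧ d) ∧ h(a)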